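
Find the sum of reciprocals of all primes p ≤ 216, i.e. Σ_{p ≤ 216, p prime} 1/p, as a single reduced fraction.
Σ 1/p = 3215488142498485484492183158345029261034221047849345857469577412562094716564064084247/1645783550795210387735581011435590727981167322669649249414629852197255934130751870910

π(216) = 47, so the primes ≤ 216 are [2, 3, 5, 7, 11, 13, 17, 19, 23, 29, 31, 37, 41, 43, 47, 53, 59, 61, 67, 71, 73, 79, 83, 89, 97, 101, 103, 107, 109, 113, 127, 131, 137, 139, 149, 151, 157, 163, 167, 173, 179, 181, 191, 193, 197, 199, 211]. Summing 1/p over these primes: 3215488142498485484492183158345029261034221047849345857469577412562094716564064084247/1645783550795210387735581011435590727981167322669649249414629852197255934130751870910 ≈ 1.9538. Mertens estimate ln ln(216) + 0.2615 ≈ 1.9433.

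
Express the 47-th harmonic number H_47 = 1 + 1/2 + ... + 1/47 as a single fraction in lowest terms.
H_47 = 280682601097106968469/63245806209101973600

Direct summation: H_47 = 1 + 1/2 + ... + 1/47. The least common denominator is lcm(1, ..., 47) = 442720643463713815200; over this denominator the numerator is 442720643463713815200 + 221360321731856907600 + 147573547821237938400 + 110680160865928453800 + 88544128692742763040 + 73786773910618969200 + 63245806209101973600 + 55340080432964226900 + 49191182607079312800 + 44272064346371381520 + 40247331223973983200 + 36893386955309484600 + 34055434112593370400 + 31622903104550986800 + 29514709564247587680 + 27670040216482113450 + 26042390791983165600 + 24595591303539656400 + 23301086498090200800 + 22136032173185690760 + 21081935403033991200 + 20123665611986991600 + 19248723628857122400 + 18446693477654742300 + 17708825738548552608 + 17027717056296685200 + 16397060869026437600 + 15811451552275493400 + 15266229084955648800 + 14757354782123793840 + 14281311079474639200 + 13835020108241056725 + 13415777074657994400 + 13021195395991582800 + 12649161241820394720 + 12297795651769828200 + 11965422796316589600 + 11650543249045100400 + 11351811370864456800 + 11068016086592845380 + 10798064474724727200 + 10540967701516995600 + 10295828917760786400 + 10061832805993495800 + 9838236521415862560 + 9624361814428561200 + 9419588158802421600 = 1964778207679748779283, so H_47 = 1964778207679748779283/442720643463713815200; reducing by gcd(1964778207679748779283, 442720643463713815200) = 7 gives 280682601097106968469/63245806209101973600 ≈ 4.43796. (The PNT-adjacent estimate ln(47) + γ ≈ 4.42736 matches within O(1/n).)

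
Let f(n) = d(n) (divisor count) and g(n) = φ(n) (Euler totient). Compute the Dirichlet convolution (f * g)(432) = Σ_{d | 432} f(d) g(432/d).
(d * φ)(432) = 1240

Divisors of 432: [1, 2, 3, 4, 6, 8, 9, 12, 16, 18, 24, 27, 36, 48, 54, 72, 108, 144, 216, 432]. For each d | 432:
  d = 1: d(1) · φ(432/1) = 1 · 144 = 144
  d = 2: d(2) · φ(432/2) = 2 · 72 = 144
  d = 3: d(3) · φ(432/3) = 2 · 48 = 96
  d = 4: d(4) · φ(432/4) = 3 · 36 = 108
  d = 6: d(6) · φ(432/6) = 4 · 24 = 96
  d = 8: d(8) · φ(432/8) = 4 · 18 = 72
  d = 9: d(9) · φ(432/9) = 3 · 16 = 48
  d = 12: d(12) · φ(432/12) = 6 · 12 = 72
  d = 16: d(16) · φ(432/16) = 5 · 18 = 90
  d = 18: d(18) · φ(432/18) = 6 · 8 = 48
  d = 24: d(24) · φ(432/24) = 8 · 6 = 48
  d = 27: d(27) · φ(432/27) = 4 · 8 = 32
  d = 36: d(36) · φ(432/36) = 9 · 4 = 36
  d = 48: d(48) · φ(432/48) = 10 · 6 = 60
  d = 54: d(54) · φ(432/54) = 8 · 4 = 32
  d = 72: d(72) · φ(432/72) = 12 · 2 = 24
  d = 108: d(108) · φ(432/108) = 12 · 2 = 24
  d = 144: d(144) · φ(432/144) = 15 · 2 = 30
  d = 216: d(216) · φ(432/216) = 16 · 1 = 16
  d = 432: d(432) · φ(432/432) = 20 · 1 = 20
Summing: (d * φ)(432) = 144 + 144 + 96 + 108 + 96 + 72 + 48 + 72 + 90 + 48 + 48 + 32 + 36 + 60 + 32 + 24 + 24 + 30 + 16 + 20 = 1240.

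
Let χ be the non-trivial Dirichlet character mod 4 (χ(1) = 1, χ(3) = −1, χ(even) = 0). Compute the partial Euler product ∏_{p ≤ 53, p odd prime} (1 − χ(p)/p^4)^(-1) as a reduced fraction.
∏ = 257364431333305770108011762895409938991497014556861335561/260241495905762991772533773778373936417391479107040051200

The odd primes p ≤ 53 are [3, 5, 7, 11, 13, 17, 19, 23, 29, 31, 37, 41, 43, 47, 53]. For each, χ(p) = 1 if p ≡ 1 mod 4, χ(p) = −1 if p ≡ 3 mod 4. Taking (1 − χ(p)/p^4)^(-1) = p^4/(p^4 − χ(p)): (1 − (-1)/3^4)^(-1) · (1 − (1)/5^4)^(-1) · (1 − (-1)/7^4)^(-1) · (1 − (-1)/11^4)^(-1) · (1 − (1)/13^4)^(-1) · (1 − (1)/17^4)^(-1) · (1 − (-1)/19^4)^(-1) · (1 − (-1)/23^4)^(-1) · (1 − (1)/29^4)^(-1) · (1 − (-1)/31^4)^(-1) · (1 − (1)/37^4)^(-1) · (1 − (1)/41^4)^(-1) · (1 − (-1)/43^4)^(-1) · (1 − (-1)/47^4)^(-1) · (1 − (1)/53^4)^(-1) = 257364431333305770108011762895409938991497014556861335561/260241495905762991772533773778373936417391479107040051200.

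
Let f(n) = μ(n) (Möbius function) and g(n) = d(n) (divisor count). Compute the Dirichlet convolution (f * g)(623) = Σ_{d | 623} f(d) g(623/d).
(μ * d)(623) = 1

Divisors of 623: [1, 7, 89, 623]. For each d | 623:
  d = 1: μ(1) · d(623/1) = 1 · 4 = 4
  d = 7: μ(7) · d(623/7) = -1 · 2 = -2
  d = 89: μ(89) · d(623/89) = -1 · 2 = -2
  d = 623: μ(623) · d(623/623) = 1 · 1 = 1
Summing: (μ * d)(623) = 4 + -2 + -2 + 1 = 1.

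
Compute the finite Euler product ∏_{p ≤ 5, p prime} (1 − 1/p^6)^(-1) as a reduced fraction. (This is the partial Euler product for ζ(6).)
∏ = 140625/138229

The primes p ≤ 5 are [2, 3, 5]. For each prime, (1 − 1/p^6)^(-1) = p^6 / (p^6 − 1). The product is (1 − 1/2^6)^(-1), (1 − 1/3^6)^(-1), (1 − 1/5^6)^(-1) = ∏ p^6 / (p^6 − 1) = 140625/138229.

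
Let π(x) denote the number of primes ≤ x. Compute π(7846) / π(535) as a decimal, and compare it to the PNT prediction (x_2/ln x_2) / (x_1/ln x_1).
π(7846)/π(535) = 991/99 ≈ 10.0101;  PNT prediction ≈ 10.2737.

π(535) = 99 and π(7846) = 991, so π(7846)/π(535) ≈ 10.0101. The PNT-predicted ratio is (7846/ln(7846)) / (535/ln(535)) ≈ 10.2737. The two agree to within a few percent, as expected.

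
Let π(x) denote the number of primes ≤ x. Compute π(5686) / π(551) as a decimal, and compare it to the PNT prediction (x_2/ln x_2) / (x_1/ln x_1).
π(5686)/π(551) = 748/101 ≈ 7.4059;  PNT prediction ≈ 7.5336.

π(551) = 101 and π(5686) = 748, so π(5686)/π(551) ≈ 7.4059. The PNT-predicted ratio is (5686/ln(5686)) / (551/ln(551)) ≈ 7.5336. The two agree to within a few percent, as expected.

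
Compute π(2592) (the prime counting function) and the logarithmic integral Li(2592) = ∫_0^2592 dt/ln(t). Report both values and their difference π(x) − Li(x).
π(2592) = 377;  Li(2592) ≈ 391.34;  π(x) − Li(x) ≈ -14.34.

Direct count of primes ≤ 2592 gives π(2592) = 377. Numerical evaluation of the logarithmic integral gives Li(2592) ≈ 391.34. The difference π(x) − Li(x) ≈ -14.34 is typically negative for small/moderate x (Li(x) overestimates), though Littlewood's theorem shows this sign changes infinitely often.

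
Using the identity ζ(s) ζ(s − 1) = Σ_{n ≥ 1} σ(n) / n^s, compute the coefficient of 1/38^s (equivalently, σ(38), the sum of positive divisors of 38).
σ(38) = 60

In the product (Σ m^0/m^s)(Σ k / k^s) = Σ (Σ_{d | n} d) / n^s, the coefficient of 1/n^s is σ(n) = Σ_{d | n} d. For n = 38, divisors are [1, 2, 19, 38]; summing: σ(38) = 60.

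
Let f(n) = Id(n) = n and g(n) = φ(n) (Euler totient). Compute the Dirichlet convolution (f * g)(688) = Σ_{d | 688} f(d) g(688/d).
(Id * φ)(688) = 4080

Divisors of 688: [1, 2, 4, 8, 16, 43, 86, 172, 344, 688]. For each d | 688:
  d = 1: Id(1) · φ(688/1) = 1 · 336 = 336
  d = 2: Id(2) · φ(688/2) = 2 · 168 = 336
  d = 4: Id(4) · φ(688/4) = 4 · 84 = 336
  d = 8: Id(8) · φ(688/8) = 8 · 42 = 336
  d = 16: Id(16) · φ(688/16) = 16 · 42 = 672
  d = 43: Id(43) · φ(688/43) = 43 · 8 = 344
  d = 86: Id(86) · φ(688/86) = 86 · 4 = 344
  d = 172: Id(172) · φ(688/172) = 172 · 2 = 344
  d = 344: Id(344) · φ(688/344) = 344 · 1 = 344
  d = 688: Id(688) · φ(688/688) = 688 · 1 = 688
Summing: (Id * φ)(688) = 336 + 336 + 336 + 336 + 672 + 344 + 344 + 344 + 344 + 688 = 4080.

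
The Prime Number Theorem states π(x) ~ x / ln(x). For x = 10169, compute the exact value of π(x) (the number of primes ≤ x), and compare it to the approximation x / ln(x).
π(10169) = 1249;  x/ln(x) ≈ 1102.08;  relative error ≈ 11.76%.

Directly count primes up to 10169: π(10169) = 1249. The PNT approximation gives 10169/ln(10169) ≈ 10169/9.22710 ≈ 1102.08. Relative error (π(x) − x/ln(x)) / π(x) ≈ 11.76%; the approximation is known to undercount slightly (Li(x) is a better estimate).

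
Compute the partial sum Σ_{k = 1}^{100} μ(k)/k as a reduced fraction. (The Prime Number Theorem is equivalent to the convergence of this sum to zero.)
Σ μ(k)/k = 11962644395524974654034383169459538/384261327324253070792183691221959345

Values of μ(k) for 1 ≤ k ≤ 100: μ(1) = 1, μ(2) = -1, μ(3) = -1, μ(5) = -1, μ(6) = 1, μ(7) = -1, μ(10) = 1, μ(11) = -1, μ(13) = -1, μ(14) = 1, μ(15) = 1, μ(17) = -1, μ(19) = -1, μ(21) = 1, μ(22) = 1, μ(23) = -1, μ(26) = 1, μ(29) = -1, μ(30) = -1, μ(31) = -1, μ(33) = 1, μ(34) = 1, μ(35) = 1, μ(37) = -1, μ(38) = 1, μ(39) = 1, μ(41) = -1, μ(42) = -1, μ(43) = -1, μ(46) = 1, μ(47) = -1, μ(51) = 1, μ(53) = -1, μ(55) = 1, μ(57) = 1, μ(58) = 1, μ(59) = -1, μ(61) = -1, μ(62) = 1, μ(65) = 1, μ(66) = -1, μ(67) = -1, μ(69) = 1, μ(70) = -1, μ(71) = -1, μ(73) = -1, μ(74) = 1, μ(77) = 1, μ(78) = -1, μ(79) = -1, μ(82) = 1, μ(83) = -1, μ(85) = 1, μ(86) = 1, μ(87) = 1, μ(89) = -1, μ(91) = 1, μ(93) = 1, μ(94) = 1, μ(95) = 1, μ(97) = -1, with μ = 0 on non-squarefree integers. Summing μ(k)/k for k where μ(k) ≠ 0 gives 11962644395524974654034383169459538/384261327324253070792183691221959345 ≈ 0.0311. (PNT ⟺ this sum → 0 as n → ∞.)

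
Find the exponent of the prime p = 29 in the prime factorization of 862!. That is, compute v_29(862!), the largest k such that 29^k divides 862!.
v_29(862!) = 30

Legendre's formula: v_p(n!) = Σ_{k ≥ 1} ⌊n / p^k⌋. For p = 29, n = 862, the terms are:
  ⌊862/29^1⌋ = ⌊862/29⌋ = 29
  ⌊862/29^2⌋ = ⌊862/841⌋ = 1
(the next term ⌊862/29^3⌋ = 0, terminating the sum). Summing: v_29(862!) = 29 + 1 = 30.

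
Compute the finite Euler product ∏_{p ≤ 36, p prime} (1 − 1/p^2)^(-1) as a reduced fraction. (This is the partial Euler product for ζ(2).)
∏ = 82920037520482019/50722704772300800

The primes p ≤ 36 are [2, 3, 5, 7, 11, 13, 17, 19, 23, 29, 31]. For each prime, (1 − 1/p^2)^(-1) = p^2 / (p^2 − 1). The product is (1 − 1/2^2)^(-1), (1 − 1/3^2)^(-1), (1 − 1/5^2)^(-1), (1 − 1/7^2)^(-1), (1 − 1/11^2)^(-1), (1 − 1/13^2)^(-1), (1 − 1/17^2)^(-1), (1 − 1/19^2)^(-1), (1 − 1/23^2)^(-1), (1 − 1/29^2)^(-1), (1 − 1/31^2)^(-1) = ∏ p^2 / (p^2 − 1) = 82920037520482019/50722704772300800.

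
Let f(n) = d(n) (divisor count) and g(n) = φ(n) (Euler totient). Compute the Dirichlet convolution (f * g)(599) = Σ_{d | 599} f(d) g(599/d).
(d * φ)(599) = 600

Divisors of 599: [1, 599]. For each d | 599:
  d = 1: d(1) · φ(599/1) = 1 · 598 = 598
  d = 599: d(599) · φ(599/599) = 2 · 1 = 2
Summing: (d * φ)(599) = 598 + 2 = 600.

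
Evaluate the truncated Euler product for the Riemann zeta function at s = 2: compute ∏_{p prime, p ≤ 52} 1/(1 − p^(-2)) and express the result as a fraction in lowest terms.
∏ = 162139622078364740433577733/98952027459385036898304000

The primes p ≤ 52 are [2, 3, 5, 7, 11, 13, 17, 19, 23, 29, 31, 37, 41, 43, 47]. For each prime, (1 − 1/p^2)^(-1) = p^2 / (p^2 − 1). The product is (1 − 1/2^2)^(-1), (1 − 1/3^2)^(-1), (1 − 1/5^2)^(-1), (1 − 1/7^2)^(-1), (1 − 1/11^2)^(-1), (1 − 1/13^2)^(-1), (1 − 1/17^2)^(-1), (1 − 1/19^2)^(-1), (1 − 1/23^2)^(-1), (1 − 1/29^2)^(-1), (1 − 1/31^2)^(-1), (1 − 1/37^2)^(-1), (1 − 1/41^2)^(-1), (1 − 1/43^2)^(-1), (1 − 1/47^2)^(-1) = ∏ p^2 / (p^2 − 1) = 162139622078364740433577733/98952027459385036898304000.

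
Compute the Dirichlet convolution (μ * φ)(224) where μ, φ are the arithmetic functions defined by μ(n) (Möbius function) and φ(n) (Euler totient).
(μ * φ)(224) = 40

Divisors of 224: [1, 2, 4, 7, 8, 14, 16, 28, 32, 56, 112, 224]. For each d | 224:
  d = 1: μ(1) · φ(224/1) = 1 · 96 = 96
  d = 2: μ(2) · φ(224/2) = -1 · 48 = -48
  d = 4: μ(4) · φ(224/4) = 0 · 24 = 0
  d = 7: μ(7) · φ(224/7) = -1 · 16 = -16
  d = 8: μ(8) · φ(224/8) = 0 · 12 = 0
  d = 14: μ(14) · φ(224/14) = 1 · 8 = 8
  d = 16: μ(16) · φ(224/16) = 0 · 6 = 0
  d = 28: μ(28) · φ(224/28) = 0 · 4 = 0
  d = 32: μ(32) · φ(224/32) = 0 · 6 = 0
  d = 56: μ(56) · φ(224/56) = 0 · 2 = 0
  d = 112: μ(112) · φ(224/112) = 0 · 1 = 0
  d = 224: μ(224) · φ(224/224) = 0 · 1 = 0
Summing: (μ * φ)(224) = 96 + -48 + 0 + -16 + 0 + 8 + 0 + 0 + 0 + 0 + 0 + 0 = 40.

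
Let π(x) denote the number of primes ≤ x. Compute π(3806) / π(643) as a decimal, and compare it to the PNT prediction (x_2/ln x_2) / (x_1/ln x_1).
π(3806)/π(643) = 529/117 ≈ 4.5214;  PNT prediction ≈ 4.6425.

π(643) = 117 and π(3806) = 529, so π(3806)/π(643) ≈ 4.5214. The PNT-predicted ratio is (3806/ln(3806)) / (643/ln(643)) ≈ 4.6425. The two agree to within a few percent, as expected.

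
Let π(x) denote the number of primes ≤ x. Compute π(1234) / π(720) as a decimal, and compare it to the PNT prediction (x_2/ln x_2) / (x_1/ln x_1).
π(1234)/π(720) = 202/128 ≈ 1.5781;  PNT prediction ≈ 1.5842.

π(720) = 128 and π(1234) = 202, so π(1234)/π(720) ≈ 1.5781. The PNT-predicted ratio is (1234/ln(1234)) / (720/ln(720)) ≈ 1.5842. The two agree to within a few percent, as expected.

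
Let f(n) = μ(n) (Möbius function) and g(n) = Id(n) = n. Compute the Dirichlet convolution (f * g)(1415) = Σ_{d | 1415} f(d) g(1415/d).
(μ * Id)(1415) = 1128

Divisors of 1415: [1, 5, 283, 1415]. For each d | 1415:
  d = 1: μ(1) · Id(1415/1) = 1 · 1415 = 1415
  d = 5: μ(5) · Id(1415/5) = -1 · 283 = -283
  d = 283: μ(283) · Id(1415/283) = -1 · 5 = -5
  d = 1415: μ(1415) · Id(1415/1415) = 1 · 1 = 1
Summing: (μ * Id)(1415) = 1415 + -283 + -5 + 1 = 1128.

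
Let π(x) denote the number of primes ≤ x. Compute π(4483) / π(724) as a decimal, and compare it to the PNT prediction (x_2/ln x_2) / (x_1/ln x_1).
π(4483)/π(724) = 609/128 ≈ 4.7578;  PNT prediction ≈ 4.8493.

π(724) = 128 and π(4483) = 609, so π(4483)/π(724) ≈ 4.7578. The PNT-predicted ratio is (4483/ln(4483)) / (724/ln(724)) ≈ 4.8493. The two agree to within a few percent, as expected.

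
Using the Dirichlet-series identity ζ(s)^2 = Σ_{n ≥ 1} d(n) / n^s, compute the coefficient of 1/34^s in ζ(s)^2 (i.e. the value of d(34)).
d(34) = 4

ζ(s)^2 = (Σ 1/m^s)(Σ 1/k^s). The coefficient of 1/n^s in the product is the number of ordered pairs (m, k) with mk = n, which equals d(n). For n = 34, divisors are [1, 2, 17, 34], so d(34) = 4.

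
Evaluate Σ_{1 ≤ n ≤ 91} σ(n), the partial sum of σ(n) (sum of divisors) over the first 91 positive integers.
Σ_{n ≤ 91} σ(n) = 6845

Compute σ(n) for each 1 ≤ n ≤ 91: σ(1) = 1, σ(2) = 3, σ(3) = 4, σ(4) = 7, σ(5) = 6, σ(6) = 12, σ(7) = 8, σ(8) = 15, σ(9) = 13, σ(10) = 18, σ(11) = 12, σ(12) = 28, σ(13) = 14, σ(14) = 24, σ(15) = 24, σ(16) = 31, σ(17) = 18, σ(18) = 39, σ(19) = 20, σ(20) = 42, σ(21) = 32, σ(22) = 36, σ(23) = 24, σ(24) = 60, σ(25) = 31, σ(26) = 42, σ(27) = 40, σ(28) = 56, σ(29) = 30, σ(30) = 72, σ(31) = 32, σ(32) = 63, σ(33) = 48, σ(34) = 54, σ(35) = 48, σ(36) = 91, σ(37) = 38, σ(38) = 60, σ(39) = 56, σ(40) = 90, σ(41) = 42, σ(42) = 96, σ(43) = 44, σ(44) = 84, σ(45) = 78, σ(46) = 72, σ(47) = 48, σ(48) = 124, σ(49) = 57, σ(50) = 93, σ(51) = 72, σ(52) = 98, σ(53) = 54, σ(54) = 120, σ(55) = 72, σ(56) = 120, σ(57) = 80, σ(58) = 90, σ(59) = 60, σ(60) = 168, σ(61) = 62, σ(62) = 96, σ(63) = 104, σ(64) = 127, σ(65) = 84, σ(66) = 144, σ(67) = 68, σ(68) = 126, σ(69) = 96, σ(70) = 144, σ(71) = 72, σ(72) = 195, σ(73) = 74, σ(74) = 114, σ(75) = 124, σ(76) = 140, σ(77) = 96, σ(78) = 168, σ(79) = 80, σ(80) = 186, σ(81) = 121, σ(82) = 126, σ(83) = 84, σ(84) = 224, σ(85) = 108, σ(86) = 132, σ(87) = 120, σ(88) = 180, σ(89) = 90, σ(90) = 234, σ(91) = 112. Summing all 91 values: 6845. (Average order: Σ_{n ≤ x} σ(n) ~ (π²/12) x². For x = 91, (π²/12)·91² ≈ 6810.85.)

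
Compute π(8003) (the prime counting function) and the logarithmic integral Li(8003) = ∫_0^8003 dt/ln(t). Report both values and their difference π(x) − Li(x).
π(8003) = 1007;  Li(8003) ≈ 1026.75;  π(x) − Li(x) ≈ -19.75.

Direct count of primes ≤ 8003 gives π(8003) = 1007. Numerical evaluation of the logarithmic integral gives Li(8003) ≈ 1026.75. The difference π(x) − Li(x) ≈ -19.75 is typically negative for small/moderate x (Li(x) overestimates), though Littlewood's theorem shows this sign changes infinitely often.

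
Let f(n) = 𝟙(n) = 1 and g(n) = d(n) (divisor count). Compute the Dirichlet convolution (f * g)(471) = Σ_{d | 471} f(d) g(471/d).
(𝟙 * d)(471) = 9

Divisors of 471: [1, 3, 157, 471]. For each d | 471:
  d = 1: 𝟙(1) · d(471/1) = 1 · 4 = 4
  d = 3: 𝟙(3) · d(471/3) = 1 · 2 = 2
  d = 157: 𝟙(157) · d(471/157) = 1 · 2 = 2
  d = 471: 𝟙(471) · d(471/471) = 1 · 1 = 1
Summing: (𝟙 * d)(471) = 4 + 2 + 2 + 1 = 9.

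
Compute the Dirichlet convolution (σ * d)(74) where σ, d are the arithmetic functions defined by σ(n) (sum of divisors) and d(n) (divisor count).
(σ * d)(74) = 200

Divisors of 74: [1, 2, 37, 74]. For each d | 74:
  d = 1: σ(1) · d(74/1) = 1 · 4 = 4
  d = 2: σ(2) · d(74/2) = 3 · 2 = 6
  d = 37: σ(37) · d(74/37) = 38 · 2 = 76
  d = 74: σ(74) · d(74/74) = 114 · 1 = 114
Summing: (σ * d)(74) = 4 + 6 + 76 + 114 = 200.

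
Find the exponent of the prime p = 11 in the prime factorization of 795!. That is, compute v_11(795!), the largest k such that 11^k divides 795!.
v_11(795!) = 78

Legendre's formula: v_p(n!) = Σ_{k ≥ 1} ⌊n / p^k⌋. For p = 11, n = 795, the terms are:
  ⌊795/11^1⌋ = ⌊795/11⌋ = 72
  ⌊795/11^2⌋ = ⌊795/121⌋ = 6
(the next term ⌊795/11^3⌋ = 0, terminating the sum). Summing: v_11(795!) = 72 + 6 = 78.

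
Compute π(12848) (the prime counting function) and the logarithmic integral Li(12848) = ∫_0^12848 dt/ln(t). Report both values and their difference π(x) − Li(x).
π(12848) = 1531;  Li(12848) ≈ 1551.05;  π(x) − Li(x) ≈ -20.05.

Direct count of primes ≤ 12848 gives π(12848) = 1531. Numerical evaluation of the logarithmic integral gives Li(12848) ≈ 1551.05. The difference π(x) − Li(x) ≈ -20.05 is typically negative for small/moderate x (Li(x) overestimates), though Littlewood's theorem shows this sign changes infinitely often.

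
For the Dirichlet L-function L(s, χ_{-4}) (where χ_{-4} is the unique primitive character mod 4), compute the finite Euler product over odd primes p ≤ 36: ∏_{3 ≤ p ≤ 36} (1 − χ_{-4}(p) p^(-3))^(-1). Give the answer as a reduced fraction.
∏ = 16829566118167783909225/17369167366519535960064

The odd primes p ≤ 36 are [3, 5, 7, 11, 13, 17, 19, 23, 29, 31]. For each, χ(p) = 1 if p ≡ 1 mod 4, χ(p) = −1 if p ≡ 3 mod 4. Taking (1 − χ(p)/p^3)^(-1) = p^3/(p^3 − χ(p)): (1 − (-1)/3^3)^(-1) · (1 − (1)/5^3)^(-1) · (1 − (-1)/7^3)^(-1) · (1 − (-1)/11^3)^(-1) · (1 − (1)/13^3)^(-1) · (1 − (1)/17^3)^(-1) · (1 − (-1)/19^3)^(-1) · (1 − (-1)/23^3)^(-1) · (1 − (1)/29^3)^(-1) · (1 − (-1)/31^3)^(-1) = 16829566118167783909225/17369167366519535960064.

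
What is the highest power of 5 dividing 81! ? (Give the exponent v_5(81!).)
v_5(81!) = 19

Legendre's formula: v_p(n!) = Σ_{k ≥ 1} ⌊n / p^k⌋. For p = 5, n = 81, the terms are:
  ⌊81/5^1⌋ = ⌊81/5⌋ = 16
  ⌊81/5^2⌋ = ⌊81/25⌋ = 3
(the next term ⌊81/5^3⌋ = 0, terminating the sum). Summing: v_5(81!) = 16 + 3 = 19.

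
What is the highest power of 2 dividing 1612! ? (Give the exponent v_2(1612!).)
v_2(1612!) = 1607

Legendre's formula: v_p(n!) = Σ_{k ≥ 1} ⌊n / p^k⌋. For p = 2, n = 1612, the terms are:
  ⌊1612/2^1⌋ = ⌊1612/2⌋ = 806
  ⌊1612/2^2⌋ = ⌊1612/4⌋ = 403
  ⌊1612/2^3⌋ = ⌊1612/8⌋ = 201
  ⌊1612/2^4⌋ = ⌊1612/16⌋ = 100
  ⌊1612/2^5⌋ = ⌊1612/32⌋ = 50
  ⌊1612/2^6⌋ = ⌊1612/64⌋ = 25
  ⌊1612/2^7⌋ = ⌊1612/128⌋ = 12
  ⌊1612/2^8⌋ = ⌊1612/256⌋ = 6
  ⌊1612/2^9⌋ = ⌊1612/512⌋ = 3
  ⌊1612/2^10⌋ = ⌊1612/1024⌋ = 1
(the next term ⌊1612/2^11⌋ = 0, terminating the sum). Summing: v_2(1612!) = 806 + 403 + 201 + 100 + 50 + 25 + 12 + 6 + 3 + 1 = 1607.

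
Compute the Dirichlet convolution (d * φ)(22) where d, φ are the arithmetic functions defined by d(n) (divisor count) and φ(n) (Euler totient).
(d * φ)(22) = 36

Divisors of 22: [1, 2, 11, 22]. For each d | 22:
  d = 1: d(1) · φ(22/1) = 1 · 10 = 10
  d = 2: d(2) · φ(22/2) = 2 · 10 = 20
  d = 11: d(11) · φ(22/11) = 2 · 1 = 2
  d = 22: d(22) · φ(22/22) = 4 · 1 = 4
Summing: (d * φ)(22) = 10 + 20 + 2 + 4 = 36.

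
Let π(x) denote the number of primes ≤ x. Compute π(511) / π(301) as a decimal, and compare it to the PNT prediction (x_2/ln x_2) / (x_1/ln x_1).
π(511)/π(301) = 97/62 ≈ 1.5645;  PNT prediction ≈ 1.5536.

π(301) = 62 and π(511) = 97, so π(511)/π(301) ≈ 1.5645. The PNT-predicted ratio is (511/ln(511)) / (301/ln(301)) ≈ 1.5536. The two agree to within a few percent, as expected.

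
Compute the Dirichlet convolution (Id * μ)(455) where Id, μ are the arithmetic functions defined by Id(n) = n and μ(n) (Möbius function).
(Id * μ)(455) = 288

Divisors of 455: [1, 5, 7, 13, 35, 65, 91, 455]. For each d | 455:
  d = 1: Id(1) · μ(455/1) = 1 · -1 = -1
  d = 5: Id(5) · μ(455/5) = 5 · 1 = 5
  d = 7: Id(7) · μ(455/7) = 7 · 1 = 7
  d = 13: Id(13) · μ(455/13) = 13 · 1 = 13
  d = 35: Id(35) · μ(455/35) = 35 · -1 = -35
  d = 65: Id(65) · μ(455/65) = 65 · -1 = -65
  d = 91: Id(91) · μ(455/91) = 91 · -1 = -91
  d = 455: Id(455) · μ(455/455) = 455 · 1 = 455
Summing: (Id * μ)(455) = -1 + 5 + 7 + 13 + -35 + -65 + -91 + 455 = 288.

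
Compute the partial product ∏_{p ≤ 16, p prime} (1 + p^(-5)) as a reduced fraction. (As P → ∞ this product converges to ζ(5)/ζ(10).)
∏ = 3142700502292816/3033799133990625

The primes p ≤ 16 are [2, 3, 5, 7, 11, 13]. For each, (1 + 1/p^5) = (p^5 + 1)/p^5. Multiplying these fractions over p ∈ [2, 3, 5, 7, 11, 13] gives 3142700502292816/3033799133990625. (In the limit P → ∞ this tends to ζ(5)/ζ(10).)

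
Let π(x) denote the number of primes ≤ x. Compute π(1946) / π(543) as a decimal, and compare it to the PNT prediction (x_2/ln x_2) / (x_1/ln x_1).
π(1946)/π(543) = 295/100 ≈ 2.9500;  PNT prediction ≈ 2.9798.

π(543) = 100 and π(1946) = 295, so π(1946)/π(543) ≈ 2.9500. The PNT-predicted ratio is (1946/ln(1946)) / (543/ln(543)) ≈ 2.9798. The two agree to within a few percent, as expected.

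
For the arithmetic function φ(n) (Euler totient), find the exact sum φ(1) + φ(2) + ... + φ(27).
Σ_{n ≤ 27} φ(n) = 230

Compute φ(n) for each 1 ≤ n ≤ 27: φ(1) = 1, φ(2) = 1, φ(3) = 2, φ(4) = 2, φ(5) = 4, φ(6) = 2, φ(7) = 6, φ(8) = 4, φ(9) = 6, φ(10) = 4, φ(11) = 10, φ(12) = 4, φ(13) = 12, φ(14) = 6, φ(15) = 8, φ(16) = 8, φ(17) = 16, φ(18) = 6, φ(19) = 18, φ(20) = 8, φ(21) = 12, φ(22) = 10, φ(23) = 22, φ(24) = 8, φ(25) = 20, φ(26) = 12, φ(27) = 18. Summing all 27 values: 230. (Average order: Σ_{n ≤ x} φ(n) ~ (3/π²) x². For x = 27, (3/π²)·27² ≈ 221.59.)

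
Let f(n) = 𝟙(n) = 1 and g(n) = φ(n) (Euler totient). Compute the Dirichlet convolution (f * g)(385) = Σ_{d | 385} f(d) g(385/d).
(𝟙 * φ)(385) = 385

Divisors of 385: [1, 5, 7, 11, 35, 55, 77, 385]. For each d | 385:
  d = 1: 𝟙(1) · φ(385/1) = 1 · 240 = 240
  d = 5: 𝟙(5) · φ(385/5) = 1 · 60 = 60
  d = 7: 𝟙(7) · φ(385/7) = 1 · 40 = 40
  d = 11: 𝟙(11) · φ(385/11) = 1 · 24 = 24
  d = 35: 𝟙(35) · φ(385/35) = 1 · 10 = 10
  d = 55: 𝟙(55) · φ(385/55) = 1 · 6 = 6
  d = 77: 𝟙(77) · φ(385/77) = 1 · 4 = 4
  d = 385: 𝟙(385) · φ(385/385) = 1 · 1 = 1
Summing: (𝟙 * φ)(385) = 240 + 60 + 40 + 24 + 10 + 6 + 4 + 1 = 385.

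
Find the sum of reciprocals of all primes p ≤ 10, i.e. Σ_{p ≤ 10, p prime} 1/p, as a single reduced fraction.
Σ 1/p = 247/210

π(10) = 4, so the primes ≤ 10 are [2, 3, 5, 7]. Summing 1/p over these primes: 247/210 ≈ 1.1762. Mertens estimate ln ln(10) + 0.2615 ≈ 1.0955.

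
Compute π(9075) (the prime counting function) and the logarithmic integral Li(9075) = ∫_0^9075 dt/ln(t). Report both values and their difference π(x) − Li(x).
π(9075) = 1127;  Li(9075) ≈ 1145.18;  π(x) − Li(x) ≈ -18.18.

Direct count of primes ≤ 9075 gives π(9075) = 1127. Numerical evaluation of the logarithmic integral gives Li(9075) ≈ 1145.18. The difference π(x) − Li(x) ≈ -18.18 is typically negative for small/moderate x (Li(x) overestimates), though Littlewood's theorem shows this sign changes infinitely often.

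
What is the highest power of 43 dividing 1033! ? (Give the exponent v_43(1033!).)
v_43(1033!) = 24

Legendre's formula: v_p(n!) = Σ_{k ≥ 1} ⌊n / p^k⌋. For p = 43, n = 1033, the terms are:
  ⌊1033/43^1⌋ = ⌊1033/43⌋ = 24
(the next term ⌊1033/43^2⌋ = 0, terminating the sum). Summing: v_43(1033!) = 24 = 24.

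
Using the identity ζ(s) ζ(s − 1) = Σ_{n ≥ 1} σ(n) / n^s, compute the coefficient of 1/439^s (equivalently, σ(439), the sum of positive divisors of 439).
σ(439) = 440

In the product (Σ m^0/m^s)(Σ k / k^s) = Σ (Σ_{d | n} d) / n^s, the coefficient of 1/n^s is σ(n) = Σ_{d | n} d. For n = 439, divisors are [1, 439]; summing: σ(439) = 440.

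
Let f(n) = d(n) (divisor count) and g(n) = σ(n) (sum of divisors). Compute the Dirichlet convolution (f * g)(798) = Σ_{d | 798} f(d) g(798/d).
(d * σ)(798) = 6600

Divisors of 798: [1, 2, 3, 6, 7, 14, 19, 21, 38, 42, 57, 114, 133, 266, 399, 798]. For each d | 798:
  d = 1: d(1) · σ(798/1) = 1 · 1920 = 1920
  d = 2: d(2) · σ(798/2) = 2 · 640 = 1280
  d = 3: d(3) · σ(798/3) = 2 · 480 = 960
  d = 6: d(6) · σ(798/6) = 4 · 160 = 640
  d = 7: d(7) · σ(798/7) = 2 · 240 = 480
  d = 14: d(14) · σ(798/14) = 4 · 80 = 320
  d = 19: d(19) · σ(798/19) = 2 · 96 = 192
  d = 21: d(21) · σ(798/21) = 4 · 60 = 240
  d = 38: d(38) · σ(798/38) = 4 · 32 = 128
  d = 42: d(42) · σ(798/42) = 8 · 20 = 160
  d = 57: d(57) · σ(798/57) = 4 · 24 = 96
  d = 114: d(114) · σ(798/114) = 8 · 8 = 64
  d = 133: d(133) · σ(798/133) = 4 · 12 = 48
  d = 266: d(266) · σ(798/266) = 8 · 4 = 32
  d = 399: d(399) · σ(798/399) = 8 · 3 = 24
  d = 798: d(798) · σ(798/798) = 16 · 1 = 16
Summing: (d * σ)(798) = 1920 + 1280 + 960 + 640 + 480 + 320 + 192 + 240 + 128 + 160 + 96 + 64 + 48 + 32 + 24 + 16 = 6600.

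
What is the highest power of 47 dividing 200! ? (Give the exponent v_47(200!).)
v_47(200!) = 4

Legendre's formula: v_p(n!) = Σ_{k ≥ 1} ⌊n / p^k⌋. For p = 47, n = 200, the terms are:
  ⌊200/47^1⌋ = ⌊200/47⌋ = 4
(the next term ⌊200/47^2⌋ = 0, terminating the sum). Summing: v_47(200!) = 4 = 4.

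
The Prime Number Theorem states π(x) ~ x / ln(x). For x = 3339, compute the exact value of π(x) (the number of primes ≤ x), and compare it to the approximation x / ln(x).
π(3339) = 470;  x/ln(x) ≈ 411.54;  relative error ≈ 12.44%.

Directly count primes up to 3339: π(3339) = 470. The PNT approximation gives 3339/ln(3339) ≈ 3339/8.11343 ≈ 411.54. Relative error (π(x) − x/ln(x)) / π(x) ≈ 12.44%; the approximation is known to undercount slightly (Li(x) is a better estimate).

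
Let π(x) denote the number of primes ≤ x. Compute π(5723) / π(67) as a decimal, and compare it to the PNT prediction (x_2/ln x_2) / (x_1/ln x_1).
π(5723)/π(67) = 753/19 ≈ 39.6316;  PNT prediction ≈ 41.5101.

π(67) = 19 and π(5723) = 753, so π(5723)/π(67) ≈ 39.6316. The PNT-predicted ratio is (5723/ln(5723)) / (67/ln(67)) ≈ 41.5101. The two agree to within a few percent, as expected.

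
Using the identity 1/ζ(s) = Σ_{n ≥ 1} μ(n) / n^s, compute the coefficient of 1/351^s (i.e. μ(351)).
μ(351) = 0

Factor n = 351 = 3^3 · 13. μ(n) = 0 if any exponent ≥ 2 (not squarefree); otherwise μ(n) = (−1)^{ω(n)} where ω(n) is the number of distinct prime factors. Applying: μ(351) = 0.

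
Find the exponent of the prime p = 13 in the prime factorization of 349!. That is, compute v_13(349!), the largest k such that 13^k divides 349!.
v_13(349!) = 28

Legendre's formula: v_p(n!) = Σ_{k ≥ 1} ⌊n / p^k⌋. For p = 13, n = 349, the terms are:
  ⌊349/13^1⌋ = ⌊349/13⌋ = 26
  ⌊349/13^2⌋ = ⌊349/169⌋ = 2
(the next term ⌊349/13^3⌋ = 0, terminating the sum). Summing: v_13(349!) = 26 + 2 = 28.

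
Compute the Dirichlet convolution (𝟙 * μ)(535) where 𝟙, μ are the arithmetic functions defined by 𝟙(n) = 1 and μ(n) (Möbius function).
(𝟙 * μ)(535) = 0

Divisors of 535: [1, 5, 107, 535]. For each d | 535:
  d = 1: 𝟙(1) · μ(535/1) = 1 · 1 = 1
  d = 5: 𝟙(5) · μ(535/5) = 1 · -1 = -1
  d = 107: 𝟙(107) · μ(535/107) = 1 · -1 = -1
  d = 535: 𝟙(535) · μ(535/535) = 1 · 1 = 1
Summing: (𝟙 * μ)(535) = 1 + -1 + -1 + 1 = 0.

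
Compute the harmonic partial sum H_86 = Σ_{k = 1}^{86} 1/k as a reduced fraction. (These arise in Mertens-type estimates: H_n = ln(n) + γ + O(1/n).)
H_86 = 3698356445237207772956045432953649519/734184632222154704090370027645633600

Direct summation: H_86 = 1 + 1/2 + ... + 1/86. The least common denominator is lcm(1, ..., 86) = 8076030954443701744994070304101969600; over this denominator the numerator is 8076030954443701744994070304101969600 + 4038015477221850872497035152050984800 + 2692010318147900581664690101367323200 + 2019007738610925436248517576025492400 + 1615206190888740348998814060820393920 + 1346005159073950290832345050683661600 + 1153718707777671677856295757728852800 + 1009503869305462718124258788012746200 + 897336772715966860554896700455774400 + 807603095444370174499407030410196960 + 734184632222154704090370027645633600 + 673002579536975145416172525341830800 + 621233150341823211153390023392459200 + 576859353888835838928147878864426400 + 538402063629580116332938020273464640 + 504751934652731359062129394006373100 + 475060644379041279117298253182468800 + 448668386357983430277448350227887200 + 425054260760194828683898437057998400 + 403801547722185087249703515205098480 + 384572902592557225952098585909617600 + 367092316111077352045185013822816800 + 351131780627987032391046534960955200 + 336501289768487572708086262670915400 + 323041238177748069799762812164078784 + 310616575170911605576695011696229600 + 299112257571988953518298900151924800 + 288429676944417919464073939432213200 + 278483826015300060172209320831102400 + 269201031814790058166469010136732320 + 260517127562700056290131300132321600 + 252375967326365679531064697003186550 + 244728210740718234696790009215211200 + 237530322189520639558649126591234400 + 230743741555534335571259151545770560 + 224334193178991715138724175113943600 + 218271106876856803918758656867620800 + 212527130380097414341949218528999200 + 207077716780607737051130007797486400 + 201900773861092543624851757602549240 + 196976364742529310853513909856145600 + 192286451296278612976049292954808800 + 187814673359155854534745821025627200 + 183546158055538676022592506911408400 + 179467354543193372110979340091154880 + 175565890313993516195523267480477600 + 171830445839227696702001495831956800 + 168250644884243786354043131335457700 + 164816958253953096836613679675550400 + 161520619088874034899881406082039392 + 158353548126347093039099417727489600 + 155308287585455802788347505848114800 + 152377942536673617830076798190603200 + 149556128785994476759149450075962400 + 146836926444430940818074005529126720 + 144214838472208959732036969716106600 + 141684753586731609561299479019332800 + 139241913007650030086104660415551200 + 136881880583791554999899496679694400 + 134600515907395029083234505068366160 + 132393950072847569590066726296753600 + 130258563781350028145065650066160800 + 128190967530852408650699528636539200 + 126187983663182839765532348501593275 + 124246630068364642230678004678491840 + 122364105370359117348395004607605600 + 120537775439458234999911497076148800 + 118765161094760319779324563295617200 + 117043926875995677463682178320318400 + 115371870777767167785629575772885280 + 113746914851319742887240426818337600 + 112167096589495857569362087556971800 + 110630561019776736232795483617835200 + 109135553438428401959379328433810400 + 107680412725916023266587604054692928 + 106263565190048707170974609264499600 + 104883518888879243441481432520804800 + 103538858390303868525565003898743200 + 102228239929667110696127472203822400 + 100950386930546271812425878801274620 + 99704085857329651172766300050641600 + 98488182371264655426756954928072800 + 97301577764381948734868316916891200 + 96143225648139306488024646477404400 + 95012128875808255823459650636493760 + 93907336679577927267372910512813600 = 40681920897609285502516499762490144709, so H_86 = 40681920897609285502516499762490144709/8076030954443701744994070304101969600; reducing by gcd(40681920897609285502516499762490144709, 8076030954443701744994070304101969600) = 11 gives 3698356445237207772956045432953649519/734184632222154704090370027645633600 ≈ 5.03737. (The PNT-adjacent estimate ln(86) + γ ≈ 5.03156 matches within O(1/n).)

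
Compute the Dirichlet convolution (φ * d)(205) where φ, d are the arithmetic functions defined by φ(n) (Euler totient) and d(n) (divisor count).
(φ * d)(205) = 252

Divisors of 205: [1, 5, 41, 205]. For each d | 205:
  d = 1: φ(1) · d(205/1) = 1 · 4 = 4
  d = 5: φ(5) · d(205/5) = 4 · 2 = 8
  d = 41: φ(41) · d(205/41) = 40 · 2 = 80
  d = 205: φ(205) · d(205/205) = 160 · 1 = 160
Summing: (φ * d)(205) = 4 + 8 + 80 + 160 = 252.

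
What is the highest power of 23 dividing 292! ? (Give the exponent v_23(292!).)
v_23(292!) = 12

Legendre's formula: v_p(n!) = Σ_{k ≥ 1} ⌊n / p^k⌋. For p = 23, n = 292, the terms are:
  ⌊292/23^1⌋ = ⌊292/23⌋ = 12
(the next term ⌊292/23^2⌋ = 0, terminating the sum). Summing: v_23(292!) = 12 = 12.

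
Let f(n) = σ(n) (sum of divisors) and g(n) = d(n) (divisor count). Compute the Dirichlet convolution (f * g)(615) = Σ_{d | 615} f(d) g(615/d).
(σ * d)(615) = 2112

Divisors of 615: [1, 3, 5, 15, 41, 123, 205, 615]. For each d | 615:
  d = 1: σ(1) · d(615/1) = 1 · 8 = 8
  d = 3: σ(3) · d(615/3) = 4 · 4 = 16
  d = 5: σ(5) · d(615/5) = 6 · 4 = 24
  d = 15: σ(15) · d(615/15) = 24 · 2 = 48
  d = 41: σ(41) · d(615/41) = 42 · 4 = 168
  d = 123: σ(123) · d(615/123) = 168 · 2 = 336
  d = 205: σ(205) · d(615/205) = 252 · 2 = 504
  d = 615: σ(615) · d(615/615) = 1008 · 1 = 1008
Summing: (σ * d)(615) = 8 + 16 + 24 + 48 + 168 + 336 + 504 + 1008 = 2112.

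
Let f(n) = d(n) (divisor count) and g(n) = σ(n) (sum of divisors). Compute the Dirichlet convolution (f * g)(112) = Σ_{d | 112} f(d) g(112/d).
(d * σ)(112) = 990

Divisors of 112: [1, 2, 4, 7, 8, 14, 16, 28, 56, 112]. For each d | 112:
  d = 1: d(1) · σ(112/1) = 1 · 248 = 248
  d = 2: d(2) · σ(112/2) = 2 · 120 = 240
  d = 4: d(4) · σ(112/4) = 3 · 56 = 168
  d = 7: d(7) · σ(112/7) = 2 · 31 = 62
  d = 8: d(8) · σ(112/8) = 4 · 24 = 96
  d = 14: d(14) · σ(112/14) = 4 · 15 = 60
  d = 16: d(16) · σ(112/16) = 5 · 8 = 40
  d = 28: d(28) · σ(112/28) = 6 · 7 = 42
  d = 56: d(56) · σ(112/56) = 8 · 3 = 24
  d = 112: d(112) · σ(112/112) = 10 · 1 = 10
Summing: (d * σ)(112) = 248 + 240 + 168 + 62 + 96 + 60 + 40 + 42 + 24 + 10 = 990.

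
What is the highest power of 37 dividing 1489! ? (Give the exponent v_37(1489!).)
v_37(1489!) = 41

Legendre's formula: v_p(n!) = Σ_{k ≥ 1} ⌊n / p^k⌋. For p = 37, n = 1489, the terms are:
  ⌊1489/37^1⌋ = ⌊1489/37⌋ = 40
  ⌊1489/37^2⌋ = ⌊1489/1369⌋ = 1
(the next term ⌊1489/37^3⌋ = 0, terminating the sum). Summing: v_37(1489!) = 40 + 1 = 41.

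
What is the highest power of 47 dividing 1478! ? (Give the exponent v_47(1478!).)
v_47(1478!) = 31

Legendre's formula: v_p(n!) = Σ_{k ≥ 1} ⌊n / p^k⌋. For p = 47, n = 1478, the terms are:
  ⌊1478/47^1⌋ = ⌊1478/47⌋ = 31
(the next term ⌊1478/47^2⌋ = 0, terminating the sum). Summing: v_47(1478!) = 31 = 31.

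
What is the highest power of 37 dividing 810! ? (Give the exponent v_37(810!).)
v_37(810!) = 21

Legendre's formula: v_p(n!) = Σ_{k ≥ 1} ⌊n / p^k⌋. For p = 37, n = 810, the terms are:
  ⌊810/37^1⌋ = ⌊810/37⌋ = 21
(the next term ⌊810/37^2⌋ = 0, terminating the sum). Summing: v_37(810!) = 21 = 21.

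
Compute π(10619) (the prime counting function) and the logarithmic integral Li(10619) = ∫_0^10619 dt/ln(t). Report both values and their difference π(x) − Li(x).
π(10619) = 1295;  Li(10619) ≈ 1313.12;  π(x) − Li(x) ≈ -18.12.

Direct count of primes ≤ 10619 gives π(10619) = 1295. Numerical evaluation of the logarithmic integral gives Li(10619) ≈ 1313.12. The difference π(x) − Li(x) ≈ -18.12 is typically negative for small/moderate x (Li(x) overestimates), though Littlewood's theorem shows this sign changes infinitely often.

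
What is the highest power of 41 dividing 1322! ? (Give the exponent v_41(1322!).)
v_41(1322!) = 32

Legendre's formula: v_p(n!) = Σ_{k ≥ 1} ⌊n / p^k⌋. For p = 41, n = 1322, the terms are:
  ⌊1322/41^1⌋ = ⌊1322/41⌋ = 32
(the next term ⌊1322/41^2⌋ = 0, terminating the sum). Summing: v_41(1322!) = 32 = 32.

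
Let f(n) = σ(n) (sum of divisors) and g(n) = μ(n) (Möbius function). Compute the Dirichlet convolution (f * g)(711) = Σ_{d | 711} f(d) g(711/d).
(σ * μ)(711) = 711

Divisors of 711: [1, 3, 9, 79, 237, 711]. For each d | 711:
  d = 1: σ(1) · μ(711/1) = 1 · 0 = 0
  d = 3: σ(3) · μ(711/3) = 4 · 1 = 4
  d = 9: σ(9) · μ(711/9) = 13 · -1 = -13
  d = 79: σ(79) · μ(711/79) = 80 · 0 = 0
  d = 237: σ(237) · μ(711/237) = 320 · -1 = -320
  d = 711: σ(711) · μ(711/711) = 1040 · 1 = 1040
Summing: (σ * μ)(711) = 0 + 4 + -13 + 0 + -320 + 1040 = 711.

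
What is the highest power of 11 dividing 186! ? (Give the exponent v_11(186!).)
v_11(186!) = 17

Legendre's formula: v_p(n!) = Σ_{k ≥ 1} ⌊n / p^k⌋. For p = 11, n = 186, the terms are:
  ⌊186/11^1⌋ = ⌊186/11⌋ = 16
  ⌊186/11^2⌋ = ⌊186/121⌋ = 1
(the next term ⌊186/11^3⌋ = 0, terminating the sum). Summing: v_11(186!) = 16 + 1 = 17.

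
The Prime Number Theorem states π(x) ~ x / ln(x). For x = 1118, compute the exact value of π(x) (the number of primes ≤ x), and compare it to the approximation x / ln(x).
π(1118) = 187;  x/ln(x) ≈ 159.28;  relative error ≈ 14.83%.

Directly count primes up to 1118: π(1118) = 187. The PNT approximation gives 1118/ln(1118) ≈ 1118/7.01930 ≈ 159.28. Relative error (π(x) − x/ln(x)) / π(x) ≈ 14.83%; the approximation is known to undercount slightly (Li(x) is a better estimate).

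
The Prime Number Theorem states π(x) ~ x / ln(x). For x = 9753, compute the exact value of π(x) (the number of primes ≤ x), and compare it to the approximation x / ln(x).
π(9753) = 1203;  x/ln(x) ≈ 1061.80;  relative error ≈ 11.74%.

Directly count primes up to 9753: π(9753) = 1203. The PNT approximation gives 9753/ln(9753) ≈ 9753/9.18533 ≈ 1061.80. Relative error (π(x) − x/ln(x)) / π(x) ≈ 11.74%; the approximation is known to undercount slightly (Li(x) is a better estimate).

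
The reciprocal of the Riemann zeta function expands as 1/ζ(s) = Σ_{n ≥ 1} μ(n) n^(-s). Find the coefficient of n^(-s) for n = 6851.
μ(6851) = -1

Factor n = 6851 = 13 · 17 · 31. μ(n) = 0 if any exponent ≥ 2 (not squarefree); otherwise μ(n) = (−1)^{ω(n)} where ω(n) is the number of distinct prime factors. Applying: μ(6851) = -1.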